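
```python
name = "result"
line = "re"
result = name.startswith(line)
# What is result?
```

Trace:
`name = "result"` → name = 'result'
`line = "re"` → line = 're'
`result = name.startswith(line)` → result = True
So result = True

Answer: True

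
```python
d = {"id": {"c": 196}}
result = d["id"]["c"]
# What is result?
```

Trace:
`d = {"id": {"c": 196}}` → d = {'id': {'c': 196}}
`result = d["id"]["c"]` → result = 196
So result = 196

Answer: 196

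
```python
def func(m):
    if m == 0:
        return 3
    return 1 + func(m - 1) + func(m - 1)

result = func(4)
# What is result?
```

func(m) = 1 + 2·func(m-1), func(0)=3. Closed form: (3+1)·2^4 - 1 = 63.

Answer: 63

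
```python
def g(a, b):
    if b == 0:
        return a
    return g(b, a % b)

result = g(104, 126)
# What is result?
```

g(104, 126) -> g(126, 104) -> g(104, 22) -> g(22, 16) -> g(16, 6) -> g(6, 4) -> g(4, 2) -> g(2, 0) -> 2

Answer: 2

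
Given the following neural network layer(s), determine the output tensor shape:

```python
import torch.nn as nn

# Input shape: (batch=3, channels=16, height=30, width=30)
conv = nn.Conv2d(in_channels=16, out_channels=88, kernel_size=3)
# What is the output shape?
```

Input: (3, 16, 30, 30) -> Output: (3, 88, 28, 28)

Answer: (3, 88, 28, 28)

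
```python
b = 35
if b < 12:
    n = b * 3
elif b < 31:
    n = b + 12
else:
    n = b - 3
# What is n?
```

Trace:
`b = 35` → b = 35
`if b < 12: ...` → b < 12 is False, b < 31 is False, take else branch → n = 32
So n = 32

Answer: 32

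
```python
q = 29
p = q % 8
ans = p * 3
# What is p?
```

Trace:
`q = 29` → q = 29
`p = q % 8` → p = 5
`ans = p * 3` → ans = 15
So p = 5

Answer: 5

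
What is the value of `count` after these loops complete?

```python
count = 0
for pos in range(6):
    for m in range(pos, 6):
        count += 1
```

Upper triangle: 6 + 5 + ... + 1
`count` takes the values: 0 → 1 → 2 → 3 → 4 → 5 → 6 → 7 → 8 → 9 → 10 → 11 → 12 → 13 → 14 → 15 → 16 → 17 → 18 → 19 → 20 → 21

Answer: 21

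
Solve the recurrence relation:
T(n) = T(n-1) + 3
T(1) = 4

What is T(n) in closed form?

Unrolling: T(n) = T(1) + 3·(n-1) = 4 + 3(n-1) = 3n + 1.

Answer: T(n) = 3n + 1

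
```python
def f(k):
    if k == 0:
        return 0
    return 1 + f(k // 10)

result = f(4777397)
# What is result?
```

Count of digits of 4777397: 7

Answer: 7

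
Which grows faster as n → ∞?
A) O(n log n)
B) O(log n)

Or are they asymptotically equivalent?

O(n log n) vs O(log n): Higher order terms dominate.

Answer: A) O(n log n) grows faster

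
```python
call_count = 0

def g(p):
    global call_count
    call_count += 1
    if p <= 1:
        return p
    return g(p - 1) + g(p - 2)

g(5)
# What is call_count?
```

Calls(p) = 1 + Calls(p-1) + Calls(p-2); Calls(0)=Calls(1)=1. For p=5 this gives 15.

Answer: 15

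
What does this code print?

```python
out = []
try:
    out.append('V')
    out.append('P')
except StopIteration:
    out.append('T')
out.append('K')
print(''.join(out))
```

Execution trace: 'V' (try body) → 'P' (try body, no exception) → 'K' (after the try/except). Output: VPK

Answer: VPK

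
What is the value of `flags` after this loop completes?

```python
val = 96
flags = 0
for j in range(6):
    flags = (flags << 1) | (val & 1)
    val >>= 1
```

Reverse lowest 6 bits of 96
`flags` takes the values: 0 → 1

Answer: 1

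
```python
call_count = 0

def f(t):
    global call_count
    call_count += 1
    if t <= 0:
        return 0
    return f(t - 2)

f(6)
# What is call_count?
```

Linear recursion stepping by 2: 4 calls from t=6 down to ≤0.

Answer: 4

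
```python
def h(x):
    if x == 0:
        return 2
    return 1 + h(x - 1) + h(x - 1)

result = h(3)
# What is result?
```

h(x) = 1 + 2·h(x-1), h(0)=2. Closed form: (2+1)·2^3 - 1 = 23.

Answer: 23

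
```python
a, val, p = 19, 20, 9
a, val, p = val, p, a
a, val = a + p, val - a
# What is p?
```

Trace:
`a, val, p = 19, 20, 9` → a = 19; val = 20; p = 9
`a, val, p = val, p, a` → a = 20; val = 9; p = 19
`a, val = a + p, val - a` → a = 39; val = -11
So p = 19

Answer: 19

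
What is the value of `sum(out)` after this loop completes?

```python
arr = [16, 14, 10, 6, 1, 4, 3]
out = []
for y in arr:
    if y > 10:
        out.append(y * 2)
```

Sum of doubled values > 10
`out` takes the values: [] → [32] → [32, 28]
So `sum(out)` = 60

Answer: 60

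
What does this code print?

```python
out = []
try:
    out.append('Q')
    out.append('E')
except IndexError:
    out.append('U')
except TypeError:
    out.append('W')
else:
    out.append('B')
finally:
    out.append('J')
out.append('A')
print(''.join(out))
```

Execution trace: 'Q' (try body) → 'E' (try body, no exception) → 'B' (else) → 'J' (finally) → 'A' (after the try/except). Output: QEBJA

Answer: QEBJA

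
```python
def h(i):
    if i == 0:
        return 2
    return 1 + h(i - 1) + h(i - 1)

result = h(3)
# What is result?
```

h(i) = 1 + 2·h(i-1), h(0)=2. Closed form: (2+1)·2^3 - 1 = 23.

Answer: 23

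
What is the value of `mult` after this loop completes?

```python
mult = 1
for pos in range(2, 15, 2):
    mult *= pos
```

Product of even numbers 2 to 14
`mult` takes the values: 1 → 2 → 8 → 48 → 384 → 3840 → 46080 → 645120

Answer: 645120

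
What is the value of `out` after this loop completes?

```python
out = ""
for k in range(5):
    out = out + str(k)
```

Concatenate digits 0 to 4
`out` takes the values: "" → "0" → "01" → "012" → "0123" → "01234"

Answer: "01234"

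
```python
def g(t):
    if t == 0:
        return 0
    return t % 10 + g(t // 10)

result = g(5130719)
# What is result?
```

Sum of digits of 5130719: 9 + 1 + 7 + 0 + 3 + 1 + 5 = 26

Answer: 26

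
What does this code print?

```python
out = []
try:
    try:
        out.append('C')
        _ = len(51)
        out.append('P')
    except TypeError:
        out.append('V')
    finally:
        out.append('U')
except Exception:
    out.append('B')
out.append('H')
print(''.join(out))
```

Execution trace: 'C' (inner try body) → 'V' (inner except TypeError) → 'U' (inner finally) → 'H' (after the try/except). Output: CVUH

Answer: CVUH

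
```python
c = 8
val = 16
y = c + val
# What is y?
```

Trace:
`c = 8` → c = 8
`val = 16` → val = 16
`y = c + val` → y = 24
So y = 24

Answer: 24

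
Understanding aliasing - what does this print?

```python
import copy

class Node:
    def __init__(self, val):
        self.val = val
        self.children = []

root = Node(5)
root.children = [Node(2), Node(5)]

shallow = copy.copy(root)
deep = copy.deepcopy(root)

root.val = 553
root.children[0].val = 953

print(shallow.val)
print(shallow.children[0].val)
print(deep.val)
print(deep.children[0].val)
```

Key concept: deep copy with custom objects.
Step by step:
`root = Node(5)` → root = Node(val=5, children=[])
`root.children = [Node(2), Node(5)]` → root = Node(val=5, children=[Node(val=2, children=[]), Node(val=5, children=[])])
`shallow = copy.copy(root)` → shallow = Node(val=5, children=[Node(val=2, children=[]), Node(val=5, children=[])])
`deep = copy.deepcopy(root)` → deep = Node(val=5, children=[Node(val=2, children=[]), Node(val=5, children=[])])
`root.val = 553` → root = Node(val=553, children=[Node(val=2, children=[]), Node(val=5, children=[])])
`root.children[0].val = 953` → root = Node(val=553, children=[Node(val=953, children=[]), Node(val=5, children=[])]); shallow = Node(val=5, children=[Node(val=953, children=[]), Node(val=5, children=[])])
`print(shallow.val)` → prints 5
`print(shallow.children[0].val)` → prints 953
`print(deep.val)` → prints 5
`print(deep.children[0].val)` → prints 2

Answer:
5
953
5
2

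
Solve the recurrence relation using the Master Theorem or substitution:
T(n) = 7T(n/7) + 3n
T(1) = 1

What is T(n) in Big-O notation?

By Master Theorem: a=7, b=7, f(n)=3n. Since log_7(7) = 1 and f(n) = Θ(n^1), Case 2 applies. T(n) = O(n log n).

Answer: O(n log n)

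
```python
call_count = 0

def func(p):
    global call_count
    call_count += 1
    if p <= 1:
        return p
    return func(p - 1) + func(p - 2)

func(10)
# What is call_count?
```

Calls(p) = 1 + Calls(p-1) + Calls(p-2); Calls(0)=Calls(1)=1. For p=10 this gives 177.

Answer: 177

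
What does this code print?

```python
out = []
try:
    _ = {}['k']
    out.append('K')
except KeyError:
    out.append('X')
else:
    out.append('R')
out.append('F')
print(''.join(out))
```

Execution trace: 'X' (except KeyError) → 'F' (after the try/except). Output: XF

Answer: XF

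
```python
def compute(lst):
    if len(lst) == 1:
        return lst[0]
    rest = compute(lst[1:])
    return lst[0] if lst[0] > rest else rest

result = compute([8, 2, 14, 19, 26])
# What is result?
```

Recursive max over [8, 2, 14, 19, 26] = 26

Answer: 26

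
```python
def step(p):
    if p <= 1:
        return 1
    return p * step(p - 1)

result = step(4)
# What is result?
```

step(4) = 4 * 3 * 2 * 1 = 24

Answer: 24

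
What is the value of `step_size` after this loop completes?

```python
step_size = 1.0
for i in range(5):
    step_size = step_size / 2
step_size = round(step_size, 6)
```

Halving LR 5 times: 1 / 2^5
`step_size` takes the values: 1.0 → 0.5 → 0.25 → 0.125 → 0.0625 → 0.03125

Answer: 0.03125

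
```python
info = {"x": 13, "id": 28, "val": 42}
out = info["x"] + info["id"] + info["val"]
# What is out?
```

Trace:
`info = {"x": 13, "id": 28, "val": 42}` → info = {'x': 13, 'id': 28, 'val': 42}
`out = info["x"] + info["id"] + info["val"]` → out = 83
So out = 83

Answer: 83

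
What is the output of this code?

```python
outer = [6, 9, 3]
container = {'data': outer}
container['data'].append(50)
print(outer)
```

Key concept: dict holds reference to list.
Step by step:
`outer = [6, 9, 3]` → outer = [6, 9, 3]
`container = {'data': outer}` → container = {'data': [6, 9, 3]}
`container['data'].append(50)` → outer = [6, 9, 3, 50]; container = {'data': [6, 9, 3, 50]}
`print(outer)` → prints [6, 9, 3, 50]

Answer: [6, 9, 3, 50]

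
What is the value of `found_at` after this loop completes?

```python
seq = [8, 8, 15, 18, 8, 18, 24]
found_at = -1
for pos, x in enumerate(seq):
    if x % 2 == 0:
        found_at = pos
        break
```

First even number index in [8, 8, 15, 18, 8, 18, 24]
`found_at` takes the values: -1 → 0

Answer: 0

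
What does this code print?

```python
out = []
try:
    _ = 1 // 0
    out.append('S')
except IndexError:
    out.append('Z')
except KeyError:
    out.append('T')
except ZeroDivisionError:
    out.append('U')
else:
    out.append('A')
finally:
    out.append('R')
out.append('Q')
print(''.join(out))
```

Execution trace: 'U' (except ZeroDivisionError) → 'R' (finally) → 'Q' (after the try/except). Output: URQ

Answer: URQ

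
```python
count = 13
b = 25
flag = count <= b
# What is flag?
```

Trace:
`count = 13` → count = 13
`b = 25` → b = 25
`flag = count <= b` → flag = True
So flag = True

Answer: True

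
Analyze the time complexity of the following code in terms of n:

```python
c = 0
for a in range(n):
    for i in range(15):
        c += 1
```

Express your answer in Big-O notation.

Each loop level contributes: n × 1. Multiplying the contributions gives O(n).

Answer: O(n)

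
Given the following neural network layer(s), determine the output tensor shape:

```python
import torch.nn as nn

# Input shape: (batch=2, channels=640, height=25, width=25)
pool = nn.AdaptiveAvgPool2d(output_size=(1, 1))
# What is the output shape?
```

Input: (2, 640, 25, 25) -> Output: (2, 640, 1, 1)

Answer: (2, 640, 1, 1)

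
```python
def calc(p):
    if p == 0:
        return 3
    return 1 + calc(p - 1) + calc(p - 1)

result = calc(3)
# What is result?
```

calc(p) = 1 + 2·calc(p-1), calc(0)=3. Closed form: (3+1)·2^3 - 1 = 31.

Answer: 31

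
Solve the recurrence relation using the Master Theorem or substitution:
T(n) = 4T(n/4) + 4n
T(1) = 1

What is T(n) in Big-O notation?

By Master Theorem: a=4, b=4, f(n)=4n. Since log_4(4) = 1 and f(n) = Θ(n^1), Case 2 applies. T(n) = O(n log n).

Answer: O(n log n)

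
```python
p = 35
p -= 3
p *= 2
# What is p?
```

Trace:
`p = 35` → p = 35
`p -= 3` → p = 32
`p *= 2` → p = 64
So p = 64

Answer: 64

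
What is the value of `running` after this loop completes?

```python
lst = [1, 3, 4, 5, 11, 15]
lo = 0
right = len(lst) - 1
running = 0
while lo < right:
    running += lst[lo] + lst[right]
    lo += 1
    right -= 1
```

Sum of pairs from ends
`running` takes the values: 0 → 16 → 30 → 39

Answer: 39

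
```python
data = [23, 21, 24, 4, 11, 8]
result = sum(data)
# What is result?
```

Trace:
`data = [23, 21, 24, 4, 11, 8]` → data = [23, 21, 24, 4, 11, 8]
`result = sum(data)` → result = 91
So result = 91

Answer: 91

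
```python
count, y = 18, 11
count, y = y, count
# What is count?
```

Trace:
`count, y = 18, 11` → count = 18; y = 11
`count, y = y, count` → count = 11; y = 18
So count = 11

Answer: 11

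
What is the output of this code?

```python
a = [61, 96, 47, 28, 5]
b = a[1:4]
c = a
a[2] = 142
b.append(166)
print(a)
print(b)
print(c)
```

Key concept: slice vs alias.
Step by step:
`a = [61, 96, 47, 28, 5]` → a = [61, 96, 47, 28, 5]
`b = a[1:4]` → b = [96, 47, 28]
`c = a` → c = [61, 96, 47, 28, 5] (same object as a)
`a[2] = 142` → a = [61, 96, 142, 28, 5] (same object as c); c = [61, 96, 142, 28, 5] (same object as a)
`b.append(166)` → b = [96, 47, 28, 166]
`print(a)` → prints [61, 96, 142, 28, 5]
`print(b)` → prints [96, 47, 28, 166]
`print(c)` → prints [61, 96, 142, 28, 5]

Answer:
[61, 96, 142, 28, 5]
[96, 47, 28, 166]
[61, 96, 142, 28, 5]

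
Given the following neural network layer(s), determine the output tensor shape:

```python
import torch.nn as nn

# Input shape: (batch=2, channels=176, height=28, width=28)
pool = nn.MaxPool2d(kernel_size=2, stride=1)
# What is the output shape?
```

Input: (2, 176, 28, 28) -> Output: (2, 176, 27, 27)

Answer: (2, 176, 27, 27)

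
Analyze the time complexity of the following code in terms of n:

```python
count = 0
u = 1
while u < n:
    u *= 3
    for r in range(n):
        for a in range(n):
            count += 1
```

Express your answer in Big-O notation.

Each loop level contributes: log n × n × n. Multiplying the contributions gives O(n^2 log n).

Answer: O(n^2 log n)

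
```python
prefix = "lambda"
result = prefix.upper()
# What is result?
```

Trace:
`prefix = "lambda"` → prefix = 'lambda'
`result = prefix.upper()` → result = 'LAMBDA'
So result = 'LAMBDA'

Answer: 'LAMBDA'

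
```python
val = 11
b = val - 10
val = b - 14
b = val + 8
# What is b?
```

Trace:
`val = 11` → val = 11
`b = val - 10` → b = 1
`val = b - 14` → val = -13
`b = val + 8` → b = -5
So b = -5

Answer: -5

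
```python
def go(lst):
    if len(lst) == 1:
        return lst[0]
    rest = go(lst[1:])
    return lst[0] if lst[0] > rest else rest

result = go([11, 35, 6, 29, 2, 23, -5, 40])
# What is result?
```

Recursive max over [11, 35, 6, 29, 2, 23, -5, 40] = 40

Answer: 40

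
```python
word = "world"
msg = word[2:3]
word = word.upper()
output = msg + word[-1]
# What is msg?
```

Trace:
`word = "world"` → word = 'world'
`msg = word[2:3]` → msg = 'r'
`word = word.upper()` → word = 'WORLD'
`output = msg + word[-1]` → output = 'rD'
So msg = 'r'

Answer: 'r'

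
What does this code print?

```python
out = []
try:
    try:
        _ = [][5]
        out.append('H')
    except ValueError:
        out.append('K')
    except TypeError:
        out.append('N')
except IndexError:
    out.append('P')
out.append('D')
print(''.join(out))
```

Execution trace: 'P' (outer except IndexError) → 'D' (after the try/except). Output: PD

Answer: PD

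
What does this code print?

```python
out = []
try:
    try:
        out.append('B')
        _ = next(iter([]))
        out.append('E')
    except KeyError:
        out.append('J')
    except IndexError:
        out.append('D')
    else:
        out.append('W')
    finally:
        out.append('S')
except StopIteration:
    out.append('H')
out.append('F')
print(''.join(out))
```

Execution trace: 'B' (try body) → 'S' (finally) → 'H' (outer except StopIteration) → 'F' (after the try/except). Output: BSHF

Answer: BSHF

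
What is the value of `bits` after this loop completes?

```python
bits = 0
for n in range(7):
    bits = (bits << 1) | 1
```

Build 7 consecutive 1-bits: 0b1111111
`bits` takes the values: 0 → 1 → 3 → 7 → 15 → 31 → 63 → 127

Answer: 127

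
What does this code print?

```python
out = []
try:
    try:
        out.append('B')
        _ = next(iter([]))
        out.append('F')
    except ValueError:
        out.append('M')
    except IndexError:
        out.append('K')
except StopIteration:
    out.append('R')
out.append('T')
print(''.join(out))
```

Execution trace: 'B' (try body) → 'R' (outer except StopIteration) → 'T' (after the try/except). Output: BRT

Answer: BRT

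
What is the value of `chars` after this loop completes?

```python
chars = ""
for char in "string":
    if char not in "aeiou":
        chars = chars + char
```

Remove vowels from 'string'
`chars` takes the values: "" → "s" → "st" → "str" → "strn" → "strng"

Answer: "strng"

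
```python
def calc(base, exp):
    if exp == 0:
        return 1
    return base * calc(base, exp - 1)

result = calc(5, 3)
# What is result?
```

calc(5, 3) = 5 * 5 * 5 = 125

Answer: 125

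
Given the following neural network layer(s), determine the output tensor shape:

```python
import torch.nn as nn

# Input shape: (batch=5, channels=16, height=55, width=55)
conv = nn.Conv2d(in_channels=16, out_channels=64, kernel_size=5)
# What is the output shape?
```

Input: (5, 16, 55, 55) -> Output: (5, 64, 51, 51)

Answer: (5, 64, 51, 51)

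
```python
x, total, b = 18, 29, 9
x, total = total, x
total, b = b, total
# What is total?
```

Trace:
`x, total, b = 18, 29, 9` → x = 18; total = 29; b = 9
`x, total = total, x` → x = 29; total = 18
`total, b = b, total` → total = 9; b = 18
So total = 9

Answer: 9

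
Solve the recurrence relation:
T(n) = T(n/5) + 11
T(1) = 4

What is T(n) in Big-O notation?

Each step divides n by 5 and adds 11. After log_5(n) steps we reach T(1)=4. So T(n) = 11·log_5(n) + 4 = O(log n).

Answer: O(log n)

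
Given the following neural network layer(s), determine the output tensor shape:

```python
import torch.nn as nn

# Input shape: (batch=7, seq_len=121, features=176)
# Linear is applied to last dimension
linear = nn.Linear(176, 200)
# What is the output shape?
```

Input: (7, 121, 176) -> Output: (7, 121, 200)

Answer: (7, 121, 200)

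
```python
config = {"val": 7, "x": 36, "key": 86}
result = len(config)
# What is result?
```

Trace:
`config = {"val": 7, "x": 36, "key": 86}` → config = {'val': 7, 'x': 36, 'key': 86}
`result = len(config)` → result = 3
So result = 3

Answer: 3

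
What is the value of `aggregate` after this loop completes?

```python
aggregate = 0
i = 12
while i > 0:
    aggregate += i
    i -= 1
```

Sum 12 down to 1
`aggregate` takes the values: 0 → 12 → 23 → 33 → 42 → 50 → 57 → 63 → 68 → 72 → 75 → 77 → 78

Answer: 78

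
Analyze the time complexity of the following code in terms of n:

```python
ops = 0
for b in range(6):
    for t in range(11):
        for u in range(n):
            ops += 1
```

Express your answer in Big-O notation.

Each loop level contributes: 1 × 1 × n. Multiplying the contributions gives O(n).

Answer: O(n)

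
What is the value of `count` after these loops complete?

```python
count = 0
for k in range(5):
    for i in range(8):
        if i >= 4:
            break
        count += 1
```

Inner breaks at 4, outer runs 5 times
`count` takes the values: 0 → 1 → 2 → 3 → 4 → 5 → 6 → 7 → 8 → 9 → 10 → 11 → 12 → 13 → 14 → 15 → 16 → 17 → 18 → 19 → 20

Answer: 20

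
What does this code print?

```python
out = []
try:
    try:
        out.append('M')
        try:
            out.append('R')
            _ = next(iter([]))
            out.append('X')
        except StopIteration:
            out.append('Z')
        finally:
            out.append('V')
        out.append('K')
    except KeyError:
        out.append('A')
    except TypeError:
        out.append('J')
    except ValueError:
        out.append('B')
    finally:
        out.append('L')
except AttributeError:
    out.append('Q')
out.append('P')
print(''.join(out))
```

Execution trace: 'M' (try body) → 'R' (inner try body) → 'Z' (inner except StopIteration) → 'V' (inner finally) → 'K' (try body, no exception) → 'L' (finally) → 'P' (after the try/except). Output: MRZVKLP

Answer: MRZVKLP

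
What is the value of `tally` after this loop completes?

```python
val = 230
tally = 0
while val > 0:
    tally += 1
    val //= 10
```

Count digits by repeated division by 10
`tally` takes the values: 0 → 1 → 2 → 3

Answer: 3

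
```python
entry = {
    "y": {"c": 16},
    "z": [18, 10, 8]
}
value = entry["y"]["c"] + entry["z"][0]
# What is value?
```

Trace:
`entry = { ...` → entry = {'y': {'c': 16}, 'z': [18, 10, 8]}
`value = entry["y"]["c"] + entry["z"][0]` → value = 34
So value = 34

Answer: 34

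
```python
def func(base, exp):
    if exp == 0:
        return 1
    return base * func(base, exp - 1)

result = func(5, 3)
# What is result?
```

func(5, 3) = 5 * 5 * 5 = 125

Answer: 125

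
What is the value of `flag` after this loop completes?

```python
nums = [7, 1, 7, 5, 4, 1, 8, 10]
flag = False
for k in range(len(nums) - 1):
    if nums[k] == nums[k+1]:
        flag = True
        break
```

Check consecutive duplicates in [7, 1, 7, 5, 4, 1, 8, 10]
`flag` takes the values: False

Answer: False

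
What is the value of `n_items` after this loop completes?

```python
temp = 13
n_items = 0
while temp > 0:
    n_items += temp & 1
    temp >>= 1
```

Count set bits in 13 (binary: 0b1101)
`n_items` takes the values: 0 → 1 → 2 → 3

Answer: 3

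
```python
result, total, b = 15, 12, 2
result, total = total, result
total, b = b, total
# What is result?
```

Trace:
`result, total, b = 15, 12, 2` → result = 15; total = 12; b = 2
`result, total = total, result` → result = 12; total = 15
`total, b = b, total` → total = 2; b = 15
So result = 12

Answer: 12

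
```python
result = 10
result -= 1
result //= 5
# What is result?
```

Trace:
`result = 10` → result = 10
`result -= 1` → result = 9
`result //= 5` → result = 1
So result = 1

Answer: 1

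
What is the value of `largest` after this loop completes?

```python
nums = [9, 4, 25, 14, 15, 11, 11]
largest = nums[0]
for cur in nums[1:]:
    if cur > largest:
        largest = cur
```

Maximum of [9, 4, 25, 14, 15, 11, 11]
`largest` takes the values: 9 → 25

Answer: 25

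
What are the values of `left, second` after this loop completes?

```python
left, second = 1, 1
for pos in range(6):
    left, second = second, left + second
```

Fibonacci: after 6 iterations
`left, second` takes the values: (1, 1) → (1, 2) → (2, 3) → (3, 5) → (5, 8) → (8, 13) → (13, 21)

Answer: 13, 21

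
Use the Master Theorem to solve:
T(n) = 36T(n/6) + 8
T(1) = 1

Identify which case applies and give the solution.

a=36, b=6, f(n)=8. log_6(36) = 2. Since c=0 < 2, Case 1 applies: T(n) = Θ(n^log_b(a)) = O(n^2).

Answer: O(n^2) - Case 1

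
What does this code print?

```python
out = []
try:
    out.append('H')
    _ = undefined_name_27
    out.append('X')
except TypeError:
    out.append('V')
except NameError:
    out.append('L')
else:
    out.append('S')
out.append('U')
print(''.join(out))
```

Execution trace: 'H' (try body) → 'L' (except NameError) → 'U' (after the try/except). Output: HLU

Answer: HLU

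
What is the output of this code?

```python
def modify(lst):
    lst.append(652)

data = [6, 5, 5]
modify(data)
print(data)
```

Key concept: function modifies passed list.
Step by step:
`data = [6, 5, 5]` → data = [6, 5, 5]
`modify(data)` → data = [6, 5, 5, 652]
`print(data)` → prints [6, 5, 5, 652]

Answer: [6, 5, 5, 652]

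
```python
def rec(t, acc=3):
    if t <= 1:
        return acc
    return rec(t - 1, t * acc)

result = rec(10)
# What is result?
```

Accumulator trace (n, acc): (10, 3) -> (9, 30) -> (8, 270) -> (7, 2160) -> (6, 15120) -> (5, 90720) -> (4, 453600) -> (3, 1814400) -> (2, 5443200) -> (1, 10886400) -> return 10886400

Answer: 10886400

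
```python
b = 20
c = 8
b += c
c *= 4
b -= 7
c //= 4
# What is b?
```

Trace:
`b = 20` → b = 20
`c = 8` → c = 8
`b += c` → b = 28
`c *= 4` → c = 32
`b -= 7` → b = 21
`c //= 4` → c = 8
So b = 21

Answer: 21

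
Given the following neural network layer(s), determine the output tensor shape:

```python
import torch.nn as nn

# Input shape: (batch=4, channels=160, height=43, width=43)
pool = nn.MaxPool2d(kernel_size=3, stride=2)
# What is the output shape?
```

Input: (4, 160, 43, 43) -> Output: (4, 160, 21, 21)

Answer: (4, 160, 21, 21)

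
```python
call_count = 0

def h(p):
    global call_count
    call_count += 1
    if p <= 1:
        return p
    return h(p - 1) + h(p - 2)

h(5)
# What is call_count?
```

Calls(p) = 1 + Calls(p-1) + Calls(p-2); Calls(0)=Calls(1)=1. For p=5 this gives 15.

Answer: 15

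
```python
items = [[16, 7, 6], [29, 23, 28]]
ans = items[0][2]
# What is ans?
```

Trace:
`items = [[16, 7, 6], [29, 23, 28]]` → items = [[16, 7, 6], [29, 23, 28]]
`ans = items[0][2]` → ans = 6
So ans = 6

Answer: 6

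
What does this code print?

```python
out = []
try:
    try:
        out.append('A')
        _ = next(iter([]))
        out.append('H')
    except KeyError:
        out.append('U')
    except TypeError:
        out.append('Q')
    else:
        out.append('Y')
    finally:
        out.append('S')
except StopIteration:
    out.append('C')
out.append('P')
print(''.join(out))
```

Execution trace: 'A' (try body) → 'S' (finally) → 'C' (outer except StopIteration) → 'P' (after the try/except). Output: ASCP

Answer: ASCP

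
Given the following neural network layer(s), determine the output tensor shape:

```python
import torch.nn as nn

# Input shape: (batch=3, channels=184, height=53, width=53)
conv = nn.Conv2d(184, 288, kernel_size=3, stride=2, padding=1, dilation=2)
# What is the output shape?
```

Input: (3, 184, 53, 53) -> Output: (3, 288, 26, 26)

Answer: (3, 288, 26, 26)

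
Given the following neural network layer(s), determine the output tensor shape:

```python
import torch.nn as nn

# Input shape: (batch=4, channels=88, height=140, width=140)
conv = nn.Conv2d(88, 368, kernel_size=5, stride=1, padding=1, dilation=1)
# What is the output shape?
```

Input: (4, 88, 140, 140) -> Output: (4, 368, 138, 138)

Answer: (4, 368, 138, 138)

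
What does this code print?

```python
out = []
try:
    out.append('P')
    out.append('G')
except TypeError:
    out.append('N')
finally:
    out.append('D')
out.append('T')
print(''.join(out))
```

Execution trace: 'P' (try body) → 'G' (try body, no exception) → 'D' (finally) → 'T' (after the try/except). Output: PGDT

Answer: PGDT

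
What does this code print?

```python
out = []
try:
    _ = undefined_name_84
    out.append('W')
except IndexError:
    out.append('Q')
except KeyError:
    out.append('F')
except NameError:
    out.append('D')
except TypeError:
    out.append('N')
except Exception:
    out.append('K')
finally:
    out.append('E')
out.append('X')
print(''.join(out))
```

Execution trace: 'D' (except NameError) → 'E' (finally) → 'X' (after the try/except). Output: DEX

Answer: DEX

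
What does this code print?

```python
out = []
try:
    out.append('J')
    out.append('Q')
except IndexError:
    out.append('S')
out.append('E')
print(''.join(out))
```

Execution trace: 'J' (try body) → 'Q' (try body, no exception) → 'E' (after the try/except). Output: JQE

Answer: JQE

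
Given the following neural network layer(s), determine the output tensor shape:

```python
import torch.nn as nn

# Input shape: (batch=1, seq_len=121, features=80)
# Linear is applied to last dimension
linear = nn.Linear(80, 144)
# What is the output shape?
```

Input: (1, 121, 80) -> Output: (1, 121, 144)

Answer: (1, 121, 144)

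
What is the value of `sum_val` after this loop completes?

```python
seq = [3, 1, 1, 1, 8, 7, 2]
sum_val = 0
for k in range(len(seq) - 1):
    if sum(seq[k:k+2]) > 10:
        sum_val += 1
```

Count windows with sum > 10
`sum_val` takes the values: 0 → 1

Answer: 1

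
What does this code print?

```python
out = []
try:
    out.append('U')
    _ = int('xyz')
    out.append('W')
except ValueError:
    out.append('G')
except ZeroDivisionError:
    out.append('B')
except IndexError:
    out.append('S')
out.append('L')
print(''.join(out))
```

Execution trace: 'U' (try body) → 'G' (except ValueError) → 'L' (after the try/except). Output: UGL

Answer: UGL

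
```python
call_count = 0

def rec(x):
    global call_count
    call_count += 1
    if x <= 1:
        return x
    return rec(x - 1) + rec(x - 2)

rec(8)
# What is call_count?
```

Calls(x) = 1 + Calls(x-1) + Calls(x-2); Calls(0)=Calls(1)=1. For x=8 this gives 67.

Answer: 67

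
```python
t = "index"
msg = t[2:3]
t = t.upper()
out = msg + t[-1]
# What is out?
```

Trace:
`t = "index"` → t = 'index'
`msg = t[2:3]` → msg = 'd'
`t = t.upper()` → t = 'INDEX'
`out = msg + t[-1]` → out = 'dX'
So out = 'dX'

Answer: 'dX'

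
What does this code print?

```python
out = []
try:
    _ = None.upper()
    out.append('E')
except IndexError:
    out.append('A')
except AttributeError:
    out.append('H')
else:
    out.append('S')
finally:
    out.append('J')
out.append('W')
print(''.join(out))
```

Execution trace: 'H' (except AttributeError) → 'J' (finally) → 'W' (after the try/except). Output: HJW

Answer: HJW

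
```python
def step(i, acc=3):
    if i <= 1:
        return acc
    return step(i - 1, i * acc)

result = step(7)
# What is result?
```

Accumulator trace (n, acc): (7, 3) -> (6, 21) -> (5, 126) -> (4, 630) -> (3, 2520) -> (2, 7560) -> (1, 15120) -> return 15120

Answer: 15120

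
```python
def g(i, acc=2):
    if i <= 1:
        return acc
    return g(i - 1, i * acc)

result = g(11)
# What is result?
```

Accumulator trace (n, acc): (11, 2) -> (10, 22) -> (9, 220) -> (8, 1980) -> (7, 15840) -> (6, 110880) -> (5, 665280) -> (4, 3326400) -> (3, 13305600) -> (2, 39916800) -> (1, 79833600) -> return 79833600

Answer: 79833600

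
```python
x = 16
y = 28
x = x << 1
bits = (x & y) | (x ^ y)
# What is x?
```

Trace:
`x = 16` → x = 16
`y = 28` → y = 28
`x = x << 1` → x = 32
`bits = (x & y) | (x ^ y)` → bits = 60
So x = 32

Answer: 32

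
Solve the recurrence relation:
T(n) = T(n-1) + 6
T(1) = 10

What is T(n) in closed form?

Unrolling: T(n) = T(1) + 6·(n-1) = 10 + 6(n-1) = 6n + 4.

Answer: T(n) = 6n + 4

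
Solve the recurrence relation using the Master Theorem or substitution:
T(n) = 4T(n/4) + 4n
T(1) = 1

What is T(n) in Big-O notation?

By Master Theorem: a=4, b=4, f(n)=4n. Since log_4(4) = 1 and f(n) = Θ(n^1), Case 2 applies. T(n) = O(n log n).

Answer: O(n log n)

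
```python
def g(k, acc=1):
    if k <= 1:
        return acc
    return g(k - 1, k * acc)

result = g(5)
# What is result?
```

Accumulator trace (n, acc): (5, 1) -> (4, 5) -> (3, 20) -> (2, 60) -> (1, 120) -> return 120

Answer: 120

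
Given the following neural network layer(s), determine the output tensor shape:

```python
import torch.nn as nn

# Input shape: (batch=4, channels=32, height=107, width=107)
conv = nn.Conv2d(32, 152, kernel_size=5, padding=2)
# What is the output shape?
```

Input: (4, 32, 107, 107) -> Output: (4, 152, 107, 107)

Answer: (4, 152, 107, 107)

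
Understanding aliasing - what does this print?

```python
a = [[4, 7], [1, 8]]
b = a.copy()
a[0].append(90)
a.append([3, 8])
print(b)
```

Key concept: shallow copy with nested lists.
Step by step:
`a = [[4, 7], [1, 8]]` → a = [[4, 7], [1, 8]]
`b = a.copy()` → b = [[4, 7], [1, 8]]
`a[0].append(90)` → a = [[4, 7, 90], [1, 8]]; b = [[4, 7, 90], [1, 8]]
`a.append([3, 8])` → a = [[4, 7, 90], [1, 8], [3, 8]]
`print(b)` → prints [[4, 7, 90], [1, 8]]

Answer: [[4, 7, 90], [1, 8]]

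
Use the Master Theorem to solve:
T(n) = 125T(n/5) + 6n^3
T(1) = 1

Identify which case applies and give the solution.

a=125, b=5, f(n)=6n^3. log_5(125) = 3. Since c=3 = 3, Case 2 applies: T(n) = Θ(n^log_b(a) · log n) = O(n^3 log n).

Answer: O(n^3 log n) - Case 2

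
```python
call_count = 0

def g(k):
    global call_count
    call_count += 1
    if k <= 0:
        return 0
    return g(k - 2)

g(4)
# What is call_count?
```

Linear recursion stepping by 2: 3 calls from k=4 down to ≤0.

Answer: 3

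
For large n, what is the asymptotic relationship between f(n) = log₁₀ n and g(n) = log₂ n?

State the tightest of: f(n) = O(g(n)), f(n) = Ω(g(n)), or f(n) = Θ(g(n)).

log₁₀ n vs log₂ n: f(n) = Θ(g(n)) — they are asymptotically equivalent (log bases differ by a constant factor).

Answer: f(n) = Θ(g(n)) — they are asymptotically equivalent (log bases differ by a constant factor).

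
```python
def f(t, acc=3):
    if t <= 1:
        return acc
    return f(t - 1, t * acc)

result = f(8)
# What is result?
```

Accumulator trace (n, acc): (8, 3) -> (7, 24) -> (6, 168) -> (5, 1008) -> (4, 5040) -> (3, 20160) -> (2, 60480) -> (1, 120960) -> return 120960

Answer: 120960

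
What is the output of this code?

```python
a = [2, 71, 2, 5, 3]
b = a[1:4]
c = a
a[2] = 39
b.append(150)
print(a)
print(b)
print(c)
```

Key concept: slice vs alias.
Step by step:
`a = [2, 71, 2, 5, 3]` → a = [2, 71, 2, 5, 3]
`b = a[1:4]` → b = [71, 2, 5]
`c = a` → c = [2, 71, 2, 5, 3] (same object as a)
`a[2] = 39` → a = [2, 71, 39, 5, 3] (same object as c); c = [2, 71, 39, 5, 3] (same object as a)
`b.append(150)` → b = [71, 2, 5, 150]
`print(a)` → prints [2, 71, 39, 5, 3]
`print(b)` → prints [71, 2, 5, 150]
`print(c)` → prints [2, 71, 39, 5, 3]

Answer:
[2, 71, 39, 5, 3]
[71, 2, 5, 150]
[2, 71, 39, 5, 3]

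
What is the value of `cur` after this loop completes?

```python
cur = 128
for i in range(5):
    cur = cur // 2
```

Halve 5 times: 128 // 2^5 = 4
`cur` takes the values: 128 → 64 → 32 → 16 → 8 → 4

Answer: 4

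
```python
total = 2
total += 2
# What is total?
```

Trace:
`total = 2` → total = 2
`total += 2` → total = 4
So total = 4

Answer: 4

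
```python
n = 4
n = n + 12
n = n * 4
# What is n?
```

Trace:
`n = 4` → n = 4
`n = n + 12` → n = 16
`n = n * 4` → n = 64
So n = 64

Answer: 64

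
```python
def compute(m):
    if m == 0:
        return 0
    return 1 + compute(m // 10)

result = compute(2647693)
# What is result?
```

Count of digits of 2647693: 7

Answer: 7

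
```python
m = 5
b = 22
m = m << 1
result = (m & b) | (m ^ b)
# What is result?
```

Trace:
`m = 5` → m = 5
`b = 22` → b = 22
`m = m << 1` → m = 10
`result = (m & b) | (m ^ b)` → result = 30
So result = 30

Answer: 30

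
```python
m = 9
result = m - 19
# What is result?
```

Trace:
`m = 9` → m = 9
`result = m - 19` → result = -10
So result = -10

Answer: -10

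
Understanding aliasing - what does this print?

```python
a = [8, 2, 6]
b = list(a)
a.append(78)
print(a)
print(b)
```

Key concept: list() constructor creates copy.
Step by step:
`a = [8, 2, 6]` → a = [8, 2, 6]
`b = list(a)` → b = [8, 2, 6]
`a.append(78)` → a = [8, 2, 6, 78]
`print(a)` → prints [8, 2, 6, 78]
`print(b)` → prints [8, 2, 6]

Answer:
[8, 2, 6, 78]
[8, 2, 6]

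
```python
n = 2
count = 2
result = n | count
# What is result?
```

Trace:
`n = 2` → n = 2
`count = 2` → count = 2
`result = n | count` → result = 2
So result = 2

Answer: 2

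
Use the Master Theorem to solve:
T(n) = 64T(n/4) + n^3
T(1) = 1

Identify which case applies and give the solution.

a=64, b=4, f(n)=n^3. log_4(64) = 3. Since c=3 = 3, Case 2 applies: T(n) = Θ(n^log_b(a) · log n) = O(n^3 log n).

Answer: O(n^3 log n) - Case 2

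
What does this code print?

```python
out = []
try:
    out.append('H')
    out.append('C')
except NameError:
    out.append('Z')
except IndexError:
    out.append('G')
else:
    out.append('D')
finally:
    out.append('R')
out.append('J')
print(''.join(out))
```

Execution trace: 'H' (try body) → 'C' (try body, no exception) → 'D' (else) → 'R' (finally) → 'J' (after the try/except). Output: HCDRJ

Answer: HCDRJ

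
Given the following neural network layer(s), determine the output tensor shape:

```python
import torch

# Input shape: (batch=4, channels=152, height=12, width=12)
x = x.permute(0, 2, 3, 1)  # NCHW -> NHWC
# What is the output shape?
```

Input: (4, 152, 12, 12) -> Output: (4, 12, 12, 152)

Answer: (4, 12, 12, 152)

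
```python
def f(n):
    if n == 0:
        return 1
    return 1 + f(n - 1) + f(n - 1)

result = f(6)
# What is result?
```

f(n) = 1 + 2·f(n-1), f(0)=1. Closed form: (1+1)·2^6 - 1 = 127.

Answer: 127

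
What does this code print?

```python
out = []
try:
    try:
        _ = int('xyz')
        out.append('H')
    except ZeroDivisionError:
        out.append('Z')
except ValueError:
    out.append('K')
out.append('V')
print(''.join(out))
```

Execution trace: 'K' (outer except ValueError) → 'V' (after the try/except). Output: KV

Answer: KV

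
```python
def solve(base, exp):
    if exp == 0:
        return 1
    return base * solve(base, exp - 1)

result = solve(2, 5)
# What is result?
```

solve(2, 5) = 2 * 2 * 2 * 2 * 2 = 32

Answer: 32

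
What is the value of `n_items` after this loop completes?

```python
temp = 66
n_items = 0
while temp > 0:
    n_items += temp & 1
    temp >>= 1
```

Count set bits in 66 (binary: 0b1000010)
`n_items` takes the values: 0 → 1 → 2

Answer: 2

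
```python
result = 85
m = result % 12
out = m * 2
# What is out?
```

Trace:
`result = 85` → result = 85
`m = result % 12` → m = 1
`out = m * 2` → out = 2
So out = 2

Answer: 2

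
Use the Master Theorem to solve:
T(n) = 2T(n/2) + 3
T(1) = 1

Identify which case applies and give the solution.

a=2, b=2, f(n)=3. log_2(2) = 1. Since c=0 < 1, Case 1 applies: T(n) = Θ(n^log_b(a)) = O(n).

Answer: O(n) - Case 1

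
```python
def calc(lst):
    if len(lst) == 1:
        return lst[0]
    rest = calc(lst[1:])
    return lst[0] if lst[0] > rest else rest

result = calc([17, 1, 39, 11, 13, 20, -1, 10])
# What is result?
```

Recursive max over [17, 1, 39, 11, 13, 20, -1, 10] = 39

Answer: 39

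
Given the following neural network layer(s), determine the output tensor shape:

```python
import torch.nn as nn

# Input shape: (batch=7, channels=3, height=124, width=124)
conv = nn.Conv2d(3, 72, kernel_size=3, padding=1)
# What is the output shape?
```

Input: (7, 3, 124, 124) -> Output: (7, 72, 124, 124)

Answer: (7, 72, 124, 124)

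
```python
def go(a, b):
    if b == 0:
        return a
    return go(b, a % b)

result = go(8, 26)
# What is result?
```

go(8, 26) -> go(26, 8) -> go(8, 2) -> go(2, 0) -> 2

Answer: 2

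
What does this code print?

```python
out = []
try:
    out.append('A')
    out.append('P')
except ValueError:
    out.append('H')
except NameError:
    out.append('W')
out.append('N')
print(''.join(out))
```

Execution trace: 'A' (try body) → 'P' (try body, no exception) → 'N' (after the try/except). Output: APN

Answer: APN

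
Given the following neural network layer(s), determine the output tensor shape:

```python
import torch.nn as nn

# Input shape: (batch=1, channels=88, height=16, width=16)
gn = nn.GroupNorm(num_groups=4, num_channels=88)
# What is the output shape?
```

Input: (1, 88, 16, 16) -> Output: (1, 88, 16, 16)

Answer: (1, 88, 16, 16)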